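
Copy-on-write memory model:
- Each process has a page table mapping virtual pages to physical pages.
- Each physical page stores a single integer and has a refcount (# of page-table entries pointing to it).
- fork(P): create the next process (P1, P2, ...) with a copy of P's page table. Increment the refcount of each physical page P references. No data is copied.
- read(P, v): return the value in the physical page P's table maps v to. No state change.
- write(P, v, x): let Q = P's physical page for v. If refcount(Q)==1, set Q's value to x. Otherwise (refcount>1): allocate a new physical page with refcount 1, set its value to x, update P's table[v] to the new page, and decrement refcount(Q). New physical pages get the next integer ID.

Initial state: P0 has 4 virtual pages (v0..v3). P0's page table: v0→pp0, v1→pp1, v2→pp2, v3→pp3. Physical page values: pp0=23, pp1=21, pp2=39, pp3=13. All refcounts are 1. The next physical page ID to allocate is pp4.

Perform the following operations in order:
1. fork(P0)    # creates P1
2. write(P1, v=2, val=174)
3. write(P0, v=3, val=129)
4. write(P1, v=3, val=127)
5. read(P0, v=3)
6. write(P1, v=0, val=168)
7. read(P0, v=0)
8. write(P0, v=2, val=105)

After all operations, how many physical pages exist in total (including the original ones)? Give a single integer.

Op 1: fork(P0) -> P1. 4 ppages; refcounts: pp0:2 pp1:2 pp2:2 pp3:2
Op 2: write(P1, v2, 174). refcount(pp2)=2>1 -> COPY to pp4. 5 ppages; refcounts: pp0:2 pp1:2 pp2:1 pp3:2 pp4:1
Op 3: write(P0, v3, 129). refcount(pp3)=2>1 -> COPY to pp5. 6 ppages; refcounts: pp0:2 pp1:2 pp2:1 pp3:1 pp4:1 pp5:1
Op 4: write(P1, v3, 127). refcount(pp3)=1 -> write in place. 6 ppages; refcounts: pp0:2 pp1:2 pp2:1 pp3:1 pp4:1 pp5:1
Op 5: read(P0, v3) -> 129. No state change.
Op 6: write(P1, v0, 168). refcount(pp0)=2>1 -> COPY to pp6. 7 ppages; refcounts: pp0:1 pp1:2 pp2:1 pp3:1 pp4:1 pp5:1 pp6:1
Op 7: read(P0, v0) -> 23. No state change.
Op 8: write(P0, v2, 105). refcount(pp2)=1 -> write in place. 7 ppages; refcounts: pp0:1 pp1:2 pp2:1 pp3:1 pp4:1 pp5:1 pp6:1

Answer: 7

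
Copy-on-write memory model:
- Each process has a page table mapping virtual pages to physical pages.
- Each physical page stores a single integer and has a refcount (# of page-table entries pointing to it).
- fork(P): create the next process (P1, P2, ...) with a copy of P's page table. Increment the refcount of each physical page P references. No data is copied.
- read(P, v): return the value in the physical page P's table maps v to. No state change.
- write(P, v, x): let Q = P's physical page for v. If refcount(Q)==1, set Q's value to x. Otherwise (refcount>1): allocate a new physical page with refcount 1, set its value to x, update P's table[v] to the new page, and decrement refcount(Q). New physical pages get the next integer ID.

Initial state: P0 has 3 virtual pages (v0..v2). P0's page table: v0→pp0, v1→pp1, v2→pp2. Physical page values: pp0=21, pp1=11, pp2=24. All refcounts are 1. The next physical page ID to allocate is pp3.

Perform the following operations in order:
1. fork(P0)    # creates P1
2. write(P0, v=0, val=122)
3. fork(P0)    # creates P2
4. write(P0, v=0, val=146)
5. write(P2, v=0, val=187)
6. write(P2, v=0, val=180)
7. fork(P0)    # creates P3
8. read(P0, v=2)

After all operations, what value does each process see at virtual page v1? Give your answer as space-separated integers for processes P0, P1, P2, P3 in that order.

Answer: 11 11 11 11

Derivation:
Op 1: fork(P0) -> P1. 3 ppages; refcounts: pp0:2 pp1:2 pp2:2
Op 2: write(P0, v0, 122). refcount(pp0)=2>1 -> COPY to pp3. 4 ppages; refcounts: pp0:1 pp1:2 pp2:2 pp3:1
Op 3: fork(P0) -> P2. 4 ppages; refcounts: pp0:1 pp1:3 pp2:3 pp3:2
Op 4: write(P0, v0, 146). refcount(pp3)=2>1 -> COPY to pp4. 5 ppages; refcounts: pp0:1 pp1:3 pp2:3 pp3:1 pp4:1
Op 5: write(P2, v0, 187). refcount(pp3)=1 -> write in place. 5 ppages; refcounts: pp0:1 pp1:3 pp2:3 pp3:1 pp4:1
Op 6: write(P2, v0, 180). refcount(pp3)=1 -> write in place. 5 ppages; refcounts: pp0:1 pp1:3 pp2:3 pp3:1 pp4:1
Op 7: fork(P0) -> P3. 5 ppages; refcounts: pp0:1 pp1:4 pp2:4 pp3:1 pp4:2
Op 8: read(P0, v2) -> 24. No state change.
P0: v1 -> pp1 = 11
P1: v1 -> pp1 = 11
P2: v1 -> pp1 = 11
P3: v1 -> pp1 = 11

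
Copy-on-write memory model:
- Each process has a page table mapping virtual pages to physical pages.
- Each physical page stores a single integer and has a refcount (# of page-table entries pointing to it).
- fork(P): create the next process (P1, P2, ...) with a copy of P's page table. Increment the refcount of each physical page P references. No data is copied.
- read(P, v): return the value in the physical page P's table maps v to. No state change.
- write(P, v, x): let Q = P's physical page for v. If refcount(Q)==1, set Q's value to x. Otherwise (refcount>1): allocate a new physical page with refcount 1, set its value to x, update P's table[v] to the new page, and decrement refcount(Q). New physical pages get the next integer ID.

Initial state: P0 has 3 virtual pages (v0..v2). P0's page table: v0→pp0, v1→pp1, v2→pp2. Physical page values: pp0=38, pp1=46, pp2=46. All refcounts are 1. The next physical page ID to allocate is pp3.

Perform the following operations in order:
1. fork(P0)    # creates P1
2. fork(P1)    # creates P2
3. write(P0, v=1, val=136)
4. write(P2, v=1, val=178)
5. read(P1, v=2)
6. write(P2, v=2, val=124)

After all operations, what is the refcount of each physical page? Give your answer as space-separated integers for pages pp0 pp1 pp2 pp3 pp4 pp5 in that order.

Answer: 3 1 2 1 1 1

Derivation:
Op 1: fork(P0) -> P1. 3 ppages; refcounts: pp0:2 pp1:2 pp2:2
Op 2: fork(P1) -> P2. 3 ppages; refcounts: pp0:3 pp1:3 pp2:3
Op 3: write(P0, v1, 136). refcount(pp1)=3>1 -> COPY to pp3. 4 ppages; refcounts: pp0:3 pp1:2 pp2:3 pp3:1
Op 4: write(P2, v1, 178). refcount(pp1)=2>1 -> COPY to pp4. 5 ppages; refcounts: pp0:3 pp1:1 pp2:3 pp3:1 pp4:1
Op 5: read(P1, v2) -> 46. No state change.
Op 6: write(P2, v2, 124). refcount(pp2)=3>1 -> COPY to pp5. 6 ppages; refcounts: pp0:3 pp1:1 pp2:2 pp3:1 pp4:1 pp5:1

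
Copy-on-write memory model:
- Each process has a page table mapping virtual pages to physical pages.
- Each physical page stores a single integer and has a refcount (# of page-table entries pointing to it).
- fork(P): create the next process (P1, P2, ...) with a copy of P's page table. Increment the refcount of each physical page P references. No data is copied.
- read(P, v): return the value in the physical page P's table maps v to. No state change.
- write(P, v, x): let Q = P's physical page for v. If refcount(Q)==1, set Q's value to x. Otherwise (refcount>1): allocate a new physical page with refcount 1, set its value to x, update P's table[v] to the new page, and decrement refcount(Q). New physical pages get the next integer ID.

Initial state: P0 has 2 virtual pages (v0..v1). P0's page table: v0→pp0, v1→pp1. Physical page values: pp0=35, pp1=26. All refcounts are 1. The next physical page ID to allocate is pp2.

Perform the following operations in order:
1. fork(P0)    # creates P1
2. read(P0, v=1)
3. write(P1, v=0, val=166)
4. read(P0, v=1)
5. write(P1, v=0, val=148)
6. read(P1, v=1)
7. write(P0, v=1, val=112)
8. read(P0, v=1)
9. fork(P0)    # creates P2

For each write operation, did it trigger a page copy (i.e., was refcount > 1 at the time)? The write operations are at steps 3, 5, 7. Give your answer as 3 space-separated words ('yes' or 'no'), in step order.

Op 1: fork(P0) -> P1. 2 ppages; refcounts: pp0:2 pp1:2
Op 2: read(P0, v1) -> 26. No state change.
Op 3: write(P1, v0, 166). refcount(pp0)=2>1 -> COPY to pp2. 3 ppages; refcounts: pp0:1 pp1:2 pp2:1
Op 4: read(P0, v1) -> 26. No state change.
Op 5: write(P1, v0, 148). refcount(pp2)=1 -> write in place. 3 ppages; refcounts: pp0:1 pp1:2 pp2:1
Op 6: read(P1, v1) -> 26. No state change.
Op 7: write(P0, v1, 112). refcount(pp1)=2>1 -> COPY to pp3. 4 ppages; refcounts: pp0:1 pp1:1 pp2:1 pp3:1
Op 8: read(P0, v1) -> 112. No state change.
Op 9: fork(P0) -> P2. 4 ppages; refcounts: pp0:2 pp1:1 pp2:1 pp3:2

yes no yes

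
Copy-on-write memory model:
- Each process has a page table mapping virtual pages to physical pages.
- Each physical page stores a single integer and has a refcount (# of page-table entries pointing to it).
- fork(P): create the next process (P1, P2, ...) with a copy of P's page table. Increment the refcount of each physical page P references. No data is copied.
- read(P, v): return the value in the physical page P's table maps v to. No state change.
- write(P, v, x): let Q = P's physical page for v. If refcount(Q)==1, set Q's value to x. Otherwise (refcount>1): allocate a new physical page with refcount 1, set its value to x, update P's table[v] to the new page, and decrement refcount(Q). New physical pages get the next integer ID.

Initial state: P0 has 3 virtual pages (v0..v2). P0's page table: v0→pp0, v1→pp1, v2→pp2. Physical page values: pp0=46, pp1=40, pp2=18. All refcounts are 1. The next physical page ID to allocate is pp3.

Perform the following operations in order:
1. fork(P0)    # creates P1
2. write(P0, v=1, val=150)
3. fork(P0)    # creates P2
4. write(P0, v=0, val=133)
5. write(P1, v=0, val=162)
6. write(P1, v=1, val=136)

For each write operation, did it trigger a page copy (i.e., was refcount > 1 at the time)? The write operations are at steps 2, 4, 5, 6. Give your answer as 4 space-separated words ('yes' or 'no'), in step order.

Op 1: fork(P0) -> P1. 3 ppages; refcounts: pp0:2 pp1:2 pp2:2
Op 2: write(P0, v1, 150). refcount(pp1)=2>1 -> COPY to pp3. 4 ppages; refcounts: pp0:2 pp1:1 pp2:2 pp3:1
Op 3: fork(P0) -> P2. 4 ppages; refcounts: pp0:3 pp1:1 pp2:3 pp3:2
Op 4: write(P0, v0, 133). refcount(pp0)=3>1 -> COPY to pp4. 5 ppages; refcounts: pp0:2 pp1:1 pp2:3 pp3:2 pp4:1
Op 5: write(P1, v0, 162). refcount(pp0)=2>1 -> COPY to pp5. 6 ppages; refcounts: pp0:1 pp1:1 pp2:3 pp3:2 pp4:1 pp5:1
Op 6: write(P1, v1, 136). refcount(pp1)=1 -> write in place. 6 ppages; refcounts: pp0:1 pp1:1 pp2:3 pp3:2 pp4:1 pp5:1

yes yes yes no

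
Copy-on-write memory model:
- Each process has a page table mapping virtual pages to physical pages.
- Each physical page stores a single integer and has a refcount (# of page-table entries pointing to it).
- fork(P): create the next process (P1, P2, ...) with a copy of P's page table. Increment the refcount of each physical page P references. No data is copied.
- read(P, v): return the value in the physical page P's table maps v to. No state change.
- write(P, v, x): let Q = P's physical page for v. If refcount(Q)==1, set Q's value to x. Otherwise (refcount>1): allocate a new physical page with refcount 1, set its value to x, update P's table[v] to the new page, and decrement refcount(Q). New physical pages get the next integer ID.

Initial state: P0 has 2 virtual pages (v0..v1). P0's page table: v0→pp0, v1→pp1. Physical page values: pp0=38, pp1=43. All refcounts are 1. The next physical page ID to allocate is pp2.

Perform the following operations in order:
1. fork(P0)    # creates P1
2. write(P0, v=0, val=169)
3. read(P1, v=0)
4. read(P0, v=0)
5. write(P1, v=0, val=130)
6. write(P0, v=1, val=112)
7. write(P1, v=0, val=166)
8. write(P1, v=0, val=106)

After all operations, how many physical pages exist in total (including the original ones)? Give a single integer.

Op 1: fork(P0) -> P1. 2 ppages; refcounts: pp0:2 pp1:2
Op 2: write(P0, v0, 169). refcount(pp0)=2>1 -> COPY to pp2. 3 ppages; refcounts: pp0:1 pp1:2 pp2:1
Op 3: read(P1, v0) -> 38. No state change.
Op 4: read(P0, v0) -> 169. No state change.
Op 5: write(P1, v0, 130). refcount(pp0)=1 -> write in place. 3 ppages; refcounts: pp0:1 pp1:2 pp2:1
Op 6: write(P0, v1, 112). refcount(pp1)=2>1 -> COPY to pp3. 4 ppages; refcounts: pp0:1 pp1:1 pp2:1 pp3:1
Op 7: write(P1, v0, 166). refcount(pp0)=1 -> write in place. 4 ppages; refcounts: pp0:1 pp1:1 pp2:1 pp3:1
Op 8: write(P1, v0, 106). refcount(pp0)=1 -> write in place. 4 ppages; refcounts: pp0:1 pp1:1 pp2:1 pp3:1

Answer: 4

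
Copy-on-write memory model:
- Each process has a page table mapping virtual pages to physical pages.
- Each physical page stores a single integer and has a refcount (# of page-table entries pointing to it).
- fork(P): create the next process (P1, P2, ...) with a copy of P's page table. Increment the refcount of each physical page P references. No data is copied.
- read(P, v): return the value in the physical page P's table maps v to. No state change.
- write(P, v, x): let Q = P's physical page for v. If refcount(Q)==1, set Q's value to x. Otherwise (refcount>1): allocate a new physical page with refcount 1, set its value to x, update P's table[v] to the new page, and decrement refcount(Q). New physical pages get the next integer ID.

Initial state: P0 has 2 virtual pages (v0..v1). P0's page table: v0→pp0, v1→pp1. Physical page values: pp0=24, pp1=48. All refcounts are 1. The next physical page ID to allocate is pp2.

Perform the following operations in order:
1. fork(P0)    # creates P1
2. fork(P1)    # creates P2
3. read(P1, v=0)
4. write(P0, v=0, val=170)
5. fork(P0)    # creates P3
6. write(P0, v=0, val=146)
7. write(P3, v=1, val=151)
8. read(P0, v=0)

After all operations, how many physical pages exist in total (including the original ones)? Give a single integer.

Op 1: fork(P0) -> P1. 2 ppages; refcounts: pp0:2 pp1:2
Op 2: fork(P1) -> P2. 2 ppages; refcounts: pp0:3 pp1:3
Op 3: read(P1, v0) -> 24. No state change.
Op 4: write(P0, v0, 170). refcount(pp0)=3>1 -> COPY to pp2. 3 ppages; refcounts: pp0:2 pp1:3 pp2:1
Op 5: fork(P0) -> P3. 3 ppages; refcounts: pp0:2 pp1:4 pp2:2
Op 6: write(P0, v0, 146). refcount(pp2)=2>1 -> COPY to pp3. 4 ppages; refcounts: pp0:2 pp1:4 pp2:1 pp3:1
Op 7: write(P3, v1, 151). refcount(pp1)=4>1 -> COPY to pp4. 5 ppages; refcounts: pp0:2 pp1:3 pp2:1 pp3:1 pp4:1
Op 8: read(P0, v0) -> 146. No state change.

Answer: 5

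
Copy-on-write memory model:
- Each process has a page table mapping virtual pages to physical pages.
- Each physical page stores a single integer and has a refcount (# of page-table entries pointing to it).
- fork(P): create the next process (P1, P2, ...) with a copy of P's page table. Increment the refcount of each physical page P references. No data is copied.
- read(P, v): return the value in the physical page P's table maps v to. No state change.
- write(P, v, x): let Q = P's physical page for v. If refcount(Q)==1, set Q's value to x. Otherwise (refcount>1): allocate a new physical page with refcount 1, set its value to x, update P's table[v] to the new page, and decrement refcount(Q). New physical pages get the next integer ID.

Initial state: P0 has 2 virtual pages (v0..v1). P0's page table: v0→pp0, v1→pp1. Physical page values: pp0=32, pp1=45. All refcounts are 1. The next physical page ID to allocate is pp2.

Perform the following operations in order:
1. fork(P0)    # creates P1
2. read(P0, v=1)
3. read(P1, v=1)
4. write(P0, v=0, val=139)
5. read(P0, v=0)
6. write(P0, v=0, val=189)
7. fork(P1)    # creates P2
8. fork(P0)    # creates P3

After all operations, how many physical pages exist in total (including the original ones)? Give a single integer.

Answer: 3

Derivation:
Op 1: fork(P0) -> P1. 2 ppages; refcounts: pp0:2 pp1:2
Op 2: read(P0, v1) -> 45. No state change.
Op 3: read(P1, v1) -> 45. No state change.
Op 4: write(P0, v0, 139). refcount(pp0)=2>1 -> COPY to pp2. 3 ppages; refcounts: pp0:1 pp1:2 pp2:1
Op 5: read(P0, v0) -> 139. No state change.
Op 6: write(P0, v0, 189). refcount(pp2)=1 -> write in place. 3 ppages; refcounts: pp0:1 pp1:2 pp2:1
Op 7: fork(P1) -> P2. 3 ppages; refcounts: pp0:2 pp1:3 pp2:1
Op 8: fork(P0) -> P3. 3 ppages; refcounts: pp0:2 pp1:4 pp2:2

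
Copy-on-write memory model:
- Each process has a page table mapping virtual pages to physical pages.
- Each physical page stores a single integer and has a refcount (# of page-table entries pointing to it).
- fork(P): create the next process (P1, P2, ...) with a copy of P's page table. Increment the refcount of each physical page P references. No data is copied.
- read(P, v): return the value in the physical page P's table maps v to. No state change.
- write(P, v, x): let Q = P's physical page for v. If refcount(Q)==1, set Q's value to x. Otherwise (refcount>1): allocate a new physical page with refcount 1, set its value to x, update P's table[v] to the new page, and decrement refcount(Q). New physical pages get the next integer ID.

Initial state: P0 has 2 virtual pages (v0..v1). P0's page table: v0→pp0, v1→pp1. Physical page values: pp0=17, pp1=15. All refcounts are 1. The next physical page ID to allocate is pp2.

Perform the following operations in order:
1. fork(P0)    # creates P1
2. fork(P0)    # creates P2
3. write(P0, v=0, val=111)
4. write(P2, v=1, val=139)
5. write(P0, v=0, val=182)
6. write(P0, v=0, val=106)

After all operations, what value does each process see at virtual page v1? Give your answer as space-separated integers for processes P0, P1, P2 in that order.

Answer: 15 15 139

Derivation:
Op 1: fork(P0) -> P1. 2 ppages; refcounts: pp0:2 pp1:2
Op 2: fork(P0) -> P2. 2 ppages; refcounts: pp0:3 pp1:3
Op 3: write(P0, v0, 111). refcount(pp0)=3>1 -> COPY to pp2. 3 ppages; refcounts: pp0:2 pp1:3 pp2:1
Op 4: write(P2, v1, 139). refcount(pp1)=3>1 -> COPY to pp3. 4 ppages; refcounts: pp0:2 pp1:2 pp2:1 pp3:1
Op 5: write(P0, v0, 182). refcount(pp2)=1 -> write in place. 4 ppages; refcounts: pp0:2 pp1:2 pp2:1 pp3:1
Op 6: write(P0, v0, 106). refcount(pp2)=1 -> write in place. 4 ppages; refcounts: pp0:2 pp1:2 pp2:1 pp3:1
P0: v1 -> pp1 = 15
P1: v1 -> pp1 = 15
P2: v1 -> pp3 = 139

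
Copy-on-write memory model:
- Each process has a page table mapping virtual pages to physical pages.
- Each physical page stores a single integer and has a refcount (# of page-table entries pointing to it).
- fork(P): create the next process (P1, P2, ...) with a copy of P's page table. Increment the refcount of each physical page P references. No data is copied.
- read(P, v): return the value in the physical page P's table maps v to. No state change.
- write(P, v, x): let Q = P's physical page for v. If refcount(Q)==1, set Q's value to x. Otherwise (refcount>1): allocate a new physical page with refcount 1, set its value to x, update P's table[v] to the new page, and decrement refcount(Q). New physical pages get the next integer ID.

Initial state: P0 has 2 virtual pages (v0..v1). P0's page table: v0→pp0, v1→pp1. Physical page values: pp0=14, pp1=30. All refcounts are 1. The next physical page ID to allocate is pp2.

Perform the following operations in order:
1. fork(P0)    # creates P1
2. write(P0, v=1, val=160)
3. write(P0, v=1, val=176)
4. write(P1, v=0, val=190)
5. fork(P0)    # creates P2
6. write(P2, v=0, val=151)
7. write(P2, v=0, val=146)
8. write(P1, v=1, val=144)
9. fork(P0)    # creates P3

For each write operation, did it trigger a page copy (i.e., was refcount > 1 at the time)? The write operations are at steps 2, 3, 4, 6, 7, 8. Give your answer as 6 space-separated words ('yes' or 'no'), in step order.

Op 1: fork(P0) -> P1. 2 ppages; refcounts: pp0:2 pp1:2
Op 2: write(P0, v1, 160). refcount(pp1)=2>1 -> COPY to pp2. 3 ppages; refcounts: pp0:2 pp1:1 pp2:1
Op 3: write(P0, v1, 176). refcount(pp2)=1 -> write in place. 3 ppages; refcounts: pp0:2 pp1:1 pp2:1
Op 4: write(P1, v0, 190). refcount(pp0)=2>1 -> COPY to pp3. 4 ppages; refcounts: pp0:1 pp1:1 pp2:1 pp3:1
Op 5: fork(P0) -> P2. 4 ppages; refcounts: pp0:2 pp1:1 pp2:2 pp3:1
Op 6: write(P2, v0, 151). refcount(pp0)=2>1 -> COPY to pp4. 5 ppages; refcounts: pp0:1 pp1:1 pp2:2 pp3:1 pp4:1
Op 7: write(P2, v0, 146). refcount(pp4)=1 -> write in place. 5 ppages; refcounts: pp0:1 pp1:1 pp2:2 pp3:1 pp4:1
Op 8: write(P1, v1, 144). refcount(pp1)=1 -> write in place. 5 ppages; refcounts: pp0:1 pp1:1 pp2:2 pp3:1 pp4:1
Op 9: fork(P0) -> P3. 5 ppages; refcounts: pp0:2 pp1:1 pp2:3 pp3:1 pp4:1

yes no yes yes no no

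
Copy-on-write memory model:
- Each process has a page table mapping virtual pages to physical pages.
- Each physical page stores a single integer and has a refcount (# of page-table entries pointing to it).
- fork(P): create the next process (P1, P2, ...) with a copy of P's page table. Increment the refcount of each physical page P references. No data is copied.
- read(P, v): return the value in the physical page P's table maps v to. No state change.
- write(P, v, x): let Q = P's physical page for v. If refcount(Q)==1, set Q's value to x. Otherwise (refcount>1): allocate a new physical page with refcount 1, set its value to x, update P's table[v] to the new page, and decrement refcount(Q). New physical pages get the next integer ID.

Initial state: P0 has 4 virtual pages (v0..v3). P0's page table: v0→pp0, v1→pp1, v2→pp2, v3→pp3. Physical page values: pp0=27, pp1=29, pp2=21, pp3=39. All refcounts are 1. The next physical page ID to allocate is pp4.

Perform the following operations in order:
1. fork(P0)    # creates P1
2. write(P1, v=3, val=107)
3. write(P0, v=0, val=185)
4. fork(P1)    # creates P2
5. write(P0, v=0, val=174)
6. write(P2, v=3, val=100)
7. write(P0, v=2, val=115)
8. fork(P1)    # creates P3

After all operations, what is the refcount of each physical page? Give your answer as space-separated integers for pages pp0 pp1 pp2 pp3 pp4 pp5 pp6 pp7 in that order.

Answer: 3 4 3 1 2 1 1 1

Derivation:
Op 1: fork(P0) -> P1. 4 ppages; refcounts: pp0:2 pp1:2 pp2:2 pp3:2
Op 2: write(P1, v3, 107). refcount(pp3)=2>1 -> COPY to pp4. 5 ppages; refcounts: pp0:2 pp1:2 pp2:2 pp3:1 pp4:1
Op 3: write(P0, v0, 185). refcount(pp0)=2>1 -> COPY to pp5. 6 ppages; refcounts: pp0:1 pp1:2 pp2:2 pp3:1 pp4:1 pp5:1
Op 4: fork(P1) -> P2. 6 ppages; refcounts: pp0:2 pp1:3 pp2:3 pp3:1 pp4:2 pp5:1
Op 5: write(P0, v0, 174). refcount(pp5)=1 -> write in place. 6 ppages; refcounts: pp0:2 pp1:3 pp2:3 pp3:1 pp4:2 pp5:1
Op 6: write(P2, v3, 100). refcount(pp4)=2>1 -> COPY to pp6. 7 ppages; refcounts: pp0:2 pp1:3 pp2:3 pp3:1 pp4:1 pp5:1 pp6:1
Op 7: write(P0, v2, 115). refcount(pp2)=3>1 -> COPY to pp7. 8 ppages; refcounts: pp0:2 pp1:3 pp2:2 pp3:1 pp4:1 pp5:1 pp6:1 pp7:1
Op 8: fork(P1) -> P3. 8 ppages; refcounts: pp0:3 pp1:4 pp2:3 pp3:1 pp4:2 pp5:1 pp6:1 pp7:1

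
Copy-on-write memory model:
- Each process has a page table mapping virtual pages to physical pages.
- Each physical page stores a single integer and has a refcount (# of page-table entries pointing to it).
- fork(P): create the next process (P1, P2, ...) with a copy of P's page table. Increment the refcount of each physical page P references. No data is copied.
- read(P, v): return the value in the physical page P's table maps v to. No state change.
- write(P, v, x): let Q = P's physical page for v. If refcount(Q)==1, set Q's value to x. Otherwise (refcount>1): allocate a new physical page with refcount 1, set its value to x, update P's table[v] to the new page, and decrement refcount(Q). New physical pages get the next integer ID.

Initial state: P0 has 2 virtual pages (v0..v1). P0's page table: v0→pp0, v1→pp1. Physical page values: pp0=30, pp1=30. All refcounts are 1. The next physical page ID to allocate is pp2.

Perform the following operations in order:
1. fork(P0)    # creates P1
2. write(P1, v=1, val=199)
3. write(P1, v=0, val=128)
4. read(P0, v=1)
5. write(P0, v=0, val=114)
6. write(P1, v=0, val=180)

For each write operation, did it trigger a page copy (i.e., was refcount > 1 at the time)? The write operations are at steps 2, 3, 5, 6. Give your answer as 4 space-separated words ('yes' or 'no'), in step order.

Op 1: fork(P0) -> P1. 2 ppages; refcounts: pp0:2 pp1:2
Op 2: write(P1, v1, 199). refcount(pp1)=2>1 -> COPY to pp2. 3 ppages; refcounts: pp0:2 pp1:1 pp2:1
Op 3: write(P1, v0, 128). refcount(pp0)=2>1 -> COPY to pp3. 4 ppages; refcounts: pp0:1 pp1:1 pp2:1 pp3:1
Op 4: read(P0, v1) -> 30. No state change.
Op 5: write(P0, v0, 114). refcount(pp0)=1 -> write in place. 4 ppages; refcounts: pp0:1 pp1:1 pp2:1 pp3:1
Op 6: write(P1, v0, 180). refcount(pp3)=1 -> write in place. 4 ppages; refcounts: pp0:1 pp1:1 pp2:1 pp3:1

yes yes no no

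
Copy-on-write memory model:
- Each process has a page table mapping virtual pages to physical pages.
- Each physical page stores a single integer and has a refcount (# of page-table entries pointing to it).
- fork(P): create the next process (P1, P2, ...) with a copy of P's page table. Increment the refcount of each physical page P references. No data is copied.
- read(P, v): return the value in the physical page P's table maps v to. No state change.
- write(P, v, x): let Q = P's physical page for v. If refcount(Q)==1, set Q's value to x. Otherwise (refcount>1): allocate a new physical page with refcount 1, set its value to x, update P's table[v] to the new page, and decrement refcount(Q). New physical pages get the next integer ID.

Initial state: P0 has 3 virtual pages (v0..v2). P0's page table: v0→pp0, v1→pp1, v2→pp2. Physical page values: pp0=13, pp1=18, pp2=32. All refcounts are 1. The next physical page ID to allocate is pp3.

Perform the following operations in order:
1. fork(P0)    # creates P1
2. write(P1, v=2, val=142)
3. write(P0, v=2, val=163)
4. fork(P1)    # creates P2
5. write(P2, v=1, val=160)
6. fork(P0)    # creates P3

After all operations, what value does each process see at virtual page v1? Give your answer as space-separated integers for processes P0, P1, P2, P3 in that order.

Answer: 18 18 160 18

Derivation:
Op 1: fork(P0) -> P1. 3 ppages; refcounts: pp0:2 pp1:2 pp2:2
Op 2: write(P1, v2, 142). refcount(pp2)=2>1 -> COPY to pp3. 4 ppages; refcounts: pp0:2 pp1:2 pp2:1 pp3:1
Op 3: write(P0, v2, 163). refcount(pp2)=1 -> write in place. 4 ppages; refcounts: pp0:2 pp1:2 pp2:1 pp3:1
Op 4: fork(P1) -> P2. 4 ppages; refcounts: pp0:3 pp1:3 pp2:1 pp3:2
Op 5: write(P2, v1, 160). refcount(pp1)=3>1 -> COPY to pp4. 5 ppages; refcounts: pp0:3 pp1:2 pp2:1 pp3:2 pp4:1
Op 6: fork(P0) -> P3. 5 ppages; refcounts: pp0:4 pp1:3 pp2:2 pp3:2 pp4:1
P0: v1 -> pp1 = 18
P1: v1 -> pp1 = 18
P2: v1 -> pp4 = 160
P3: v1 -> pp1 = 18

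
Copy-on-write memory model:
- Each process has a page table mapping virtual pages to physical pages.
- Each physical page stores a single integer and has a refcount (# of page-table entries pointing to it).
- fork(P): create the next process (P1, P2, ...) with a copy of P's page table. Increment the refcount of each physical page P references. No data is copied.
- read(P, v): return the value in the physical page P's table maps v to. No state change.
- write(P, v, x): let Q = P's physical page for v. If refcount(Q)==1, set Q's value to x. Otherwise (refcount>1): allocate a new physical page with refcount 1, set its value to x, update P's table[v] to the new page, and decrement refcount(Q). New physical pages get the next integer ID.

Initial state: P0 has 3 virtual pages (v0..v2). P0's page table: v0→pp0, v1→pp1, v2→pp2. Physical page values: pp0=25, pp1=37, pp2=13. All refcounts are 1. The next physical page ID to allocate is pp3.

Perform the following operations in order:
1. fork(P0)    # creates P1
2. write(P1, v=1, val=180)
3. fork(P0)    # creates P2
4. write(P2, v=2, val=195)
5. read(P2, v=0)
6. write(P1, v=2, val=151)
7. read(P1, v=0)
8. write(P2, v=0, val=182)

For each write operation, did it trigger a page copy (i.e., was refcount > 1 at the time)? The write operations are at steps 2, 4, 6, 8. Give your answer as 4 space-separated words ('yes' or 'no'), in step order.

Op 1: fork(P0) -> P1. 3 ppages; refcounts: pp0:2 pp1:2 pp2:2
Op 2: write(P1, v1, 180). refcount(pp1)=2>1 -> COPY to pp3. 4 ppages; refcounts: pp0:2 pp1:1 pp2:2 pp3:1
Op 3: fork(P0) -> P2. 4 ppages; refcounts: pp0:3 pp1:2 pp2:3 pp3:1
Op 4: write(P2, v2, 195). refcount(pp2)=3>1 -> COPY to pp4. 5 ppages; refcounts: pp0:3 pp1:2 pp2:2 pp3:1 pp4:1
Op 5: read(P2, v0) -> 25. No state change.
Op 6: write(P1, v2, 151). refcount(pp2)=2>1 -> COPY to pp5. 6 ppages; refcounts: pp0:3 pp1:2 pp2:1 pp3:1 pp4:1 pp5:1
Op 7: read(P1, v0) -> 25. No state change.
Op 8: write(P2, v0, 182). refcount(pp0)=3>1 -> COPY to pp6. 7 ppages; refcounts: pp0:2 pp1:2 pp2:1 pp3:1 pp4:1 pp5:1 pp6:1

yes yes yes yes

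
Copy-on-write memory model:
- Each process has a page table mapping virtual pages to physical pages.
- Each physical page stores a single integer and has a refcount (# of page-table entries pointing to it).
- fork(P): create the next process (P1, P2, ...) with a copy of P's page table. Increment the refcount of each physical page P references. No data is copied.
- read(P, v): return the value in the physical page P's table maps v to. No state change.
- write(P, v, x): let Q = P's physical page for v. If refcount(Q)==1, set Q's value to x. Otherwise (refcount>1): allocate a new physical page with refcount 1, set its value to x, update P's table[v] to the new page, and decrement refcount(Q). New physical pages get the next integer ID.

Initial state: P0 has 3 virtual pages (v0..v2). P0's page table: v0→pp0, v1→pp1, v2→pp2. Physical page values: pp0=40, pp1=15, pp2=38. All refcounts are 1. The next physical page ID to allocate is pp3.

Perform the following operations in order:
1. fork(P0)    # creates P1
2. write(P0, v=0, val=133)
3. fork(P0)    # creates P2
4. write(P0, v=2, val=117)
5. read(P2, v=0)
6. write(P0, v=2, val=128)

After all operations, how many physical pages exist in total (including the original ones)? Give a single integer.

Answer: 5

Derivation:
Op 1: fork(P0) -> P1. 3 ppages; refcounts: pp0:2 pp1:2 pp2:2
Op 2: write(P0, v0, 133). refcount(pp0)=2>1 -> COPY to pp3. 4 ppages; refcounts: pp0:1 pp1:2 pp2:2 pp3:1
Op 3: fork(P0) -> P2. 4 ppages; refcounts: pp0:1 pp1:3 pp2:3 pp3:2
Op 4: write(P0, v2, 117). refcount(pp2)=3>1 -> COPY to pp4. 5 ppages; refcounts: pp0:1 pp1:3 pp2:2 pp3:2 pp4:1
Op 5: read(P2, v0) -> 133. No state change.
Op 6: write(P0, v2, 128). refcount(pp4)=1 -> write in place. 5 ppages; refcounts: pp0:1 pp1:3 pp2:2 pp3:2 pp4:1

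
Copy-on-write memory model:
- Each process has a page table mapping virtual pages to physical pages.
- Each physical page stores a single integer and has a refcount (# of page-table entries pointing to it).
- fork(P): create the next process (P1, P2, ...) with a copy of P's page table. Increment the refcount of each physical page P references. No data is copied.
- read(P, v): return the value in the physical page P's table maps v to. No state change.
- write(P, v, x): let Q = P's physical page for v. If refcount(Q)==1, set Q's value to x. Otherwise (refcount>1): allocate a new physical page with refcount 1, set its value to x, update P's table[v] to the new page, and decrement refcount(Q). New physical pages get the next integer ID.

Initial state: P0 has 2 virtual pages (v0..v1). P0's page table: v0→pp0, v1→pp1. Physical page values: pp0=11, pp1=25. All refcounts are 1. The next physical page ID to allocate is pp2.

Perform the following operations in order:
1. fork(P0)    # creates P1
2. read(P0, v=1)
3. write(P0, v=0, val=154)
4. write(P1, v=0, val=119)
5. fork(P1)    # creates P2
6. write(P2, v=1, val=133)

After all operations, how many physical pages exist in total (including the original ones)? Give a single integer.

Answer: 4

Derivation:
Op 1: fork(P0) -> P1. 2 ppages; refcounts: pp0:2 pp1:2
Op 2: read(P0, v1) -> 25. No state change.
Op 3: write(P0, v0, 154). refcount(pp0)=2>1 -> COPY to pp2. 3 ppages; refcounts: pp0:1 pp1:2 pp2:1
Op 4: write(P1, v0, 119). refcount(pp0)=1 -> write in place. 3 ppages; refcounts: pp0:1 pp1:2 pp2:1
Op 5: fork(P1) -> P2. 3 ppages; refcounts: pp0:2 pp1:3 pp2:1
Op 6: write(P2, v1, 133). refcount(pp1)=3>1 -> COPY to pp3. 4 ppages; refcounts: pp0:2 pp1:2 pp2:1 pp3:1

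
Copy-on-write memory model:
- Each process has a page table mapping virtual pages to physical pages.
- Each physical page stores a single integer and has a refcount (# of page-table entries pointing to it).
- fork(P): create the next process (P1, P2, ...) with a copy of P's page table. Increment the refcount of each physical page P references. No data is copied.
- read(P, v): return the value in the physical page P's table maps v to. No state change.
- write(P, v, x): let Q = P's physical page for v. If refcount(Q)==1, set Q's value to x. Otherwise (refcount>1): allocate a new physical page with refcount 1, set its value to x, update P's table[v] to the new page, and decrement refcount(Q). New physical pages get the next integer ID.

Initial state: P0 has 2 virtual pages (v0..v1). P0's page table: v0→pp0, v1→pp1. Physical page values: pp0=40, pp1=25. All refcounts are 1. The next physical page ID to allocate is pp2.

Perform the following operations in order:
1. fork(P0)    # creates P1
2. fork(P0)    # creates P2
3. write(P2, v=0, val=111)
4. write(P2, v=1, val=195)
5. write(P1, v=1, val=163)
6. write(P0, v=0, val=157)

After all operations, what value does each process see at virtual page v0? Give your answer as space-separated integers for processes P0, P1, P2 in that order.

Op 1: fork(P0) -> P1. 2 ppages; refcounts: pp0:2 pp1:2
Op 2: fork(P0) -> P2. 2 ppages; refcounts: pp0:3 pp1:3
Op 3: write(P2, v0, 111). refcount(pp0)=3>1 -> COPY to pp2. 3 ppages; refcounts: pp0:2 pp1:3 pp2:1
Op 4: write(P2, v1, 195). refcount(pp1)=3>1 -> COPY to pp3. 4 ppages; refcounts: pp0:2 pp1:2 pp2:1 pp3:1
Op 5: write(P1, v1, 163). refcount(pp1)=2>1 -> COPY to pp4. 5 ppages; refcounts: pp0:2 pp1:1 pp2:1 pp3:1 pp4:1
Op 6: write(P0, v0, 157). refcount(pp0)=2>1 -> COPY to pp5. 6 ppages; refcounts: pp0:1 pp1:1 pp2:1 pp3:1 pp4:1 pp5:1
P0: v0 -> pp5 = 157
P1: v0 -> pp0 = 40
P2: v0 -> pp2 = 111

Answer: 157 40 111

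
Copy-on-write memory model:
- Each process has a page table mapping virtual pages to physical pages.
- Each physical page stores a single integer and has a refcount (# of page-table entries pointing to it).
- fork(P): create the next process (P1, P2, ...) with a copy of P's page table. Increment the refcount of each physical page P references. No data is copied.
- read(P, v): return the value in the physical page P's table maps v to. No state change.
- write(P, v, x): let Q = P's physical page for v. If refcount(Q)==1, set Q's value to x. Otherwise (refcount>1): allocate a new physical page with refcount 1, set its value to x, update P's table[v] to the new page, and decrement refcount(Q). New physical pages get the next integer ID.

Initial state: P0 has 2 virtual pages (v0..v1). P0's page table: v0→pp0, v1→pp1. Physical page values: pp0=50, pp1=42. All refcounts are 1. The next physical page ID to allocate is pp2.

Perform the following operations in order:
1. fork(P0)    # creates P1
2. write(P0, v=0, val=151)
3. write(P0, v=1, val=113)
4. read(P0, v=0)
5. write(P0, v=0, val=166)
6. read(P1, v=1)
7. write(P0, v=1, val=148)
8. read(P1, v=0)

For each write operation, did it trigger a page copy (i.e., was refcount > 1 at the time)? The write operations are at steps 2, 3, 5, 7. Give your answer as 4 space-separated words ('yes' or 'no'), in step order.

Op 1: fork(P0) -> P1. 2 ppages; refcounts: pp0:2 pp1:2
Op 2: write(P0, v0, 151). refcount(pp0)=2>1 -> COPY to pp2. 3 ppages; refcounts: pp0:1 pp1:2 pp2:1
Op 3: write(P0, v1, 113). refcount(pp1)=2>1 -> COPY to pp3. 4 ppages; refcounts: pp0:1 pp1:1 pp2:1 pp3:1
Op 4: read(P0, v0) -> 151. No state change.
Op 5: write(P0, v0, 166). refcount(pp2)=1 -> write in place. 4 ppages; refcounts: pp0:1 pp1:1 pp2:1 pp3:1
Op 6: read(P1, v1) -> 42. No state change.
Op 7: write(P0, v1, 148). refcount(pp3)=1 -> write in place. 4 ppages; refcounts: pp0:1 pp1:1 pp2:1 pp3:1
Op 8: read(P1, v0) -> 50. No state change.

yes yes no no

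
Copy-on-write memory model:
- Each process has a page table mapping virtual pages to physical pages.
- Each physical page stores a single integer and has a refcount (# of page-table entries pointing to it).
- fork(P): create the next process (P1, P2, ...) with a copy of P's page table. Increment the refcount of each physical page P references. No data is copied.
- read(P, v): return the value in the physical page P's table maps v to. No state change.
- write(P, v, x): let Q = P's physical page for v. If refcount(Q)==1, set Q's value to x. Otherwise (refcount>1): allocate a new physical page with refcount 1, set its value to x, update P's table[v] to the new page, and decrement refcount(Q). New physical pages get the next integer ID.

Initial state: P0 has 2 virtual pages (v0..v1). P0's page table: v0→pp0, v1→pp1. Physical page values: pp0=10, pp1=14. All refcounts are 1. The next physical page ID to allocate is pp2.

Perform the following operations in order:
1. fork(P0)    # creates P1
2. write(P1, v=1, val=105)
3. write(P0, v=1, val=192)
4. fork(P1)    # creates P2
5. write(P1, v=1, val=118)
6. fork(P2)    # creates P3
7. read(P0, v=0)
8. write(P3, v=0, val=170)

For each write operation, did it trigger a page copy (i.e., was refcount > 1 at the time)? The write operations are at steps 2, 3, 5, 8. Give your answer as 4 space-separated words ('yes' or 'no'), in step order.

Op 1: fork(P0) -> P1. 2 ppages; refcounts: pp0:2 pp1:2
Op 2: write(P1, v1, 105). refcount(pp1)=2>1 -> COPY to pp2. 3 ppages; refcounts: pp0:2 pp1:1 pp2:1
Op 3: write(P0, v1, 192). refcount(pp1)=1 -> write in place. 3 ppages; refcounts: pp0:2 pp1:1 pp2:1
Op 4: fork(P1) -> P2. 3 ppages; refcounts: pp0:3 pp1:1 pp2:2
Op 5: write(P1, v1, 118). refcount(pp2)=2>1 -> COPY to pp3. 4 ppages; refcounts: pp0:3 pp1:1 pp2:1 pp3:1
Op 6: fork(P2) -> P3. 4 ppages; refcounts: pp0:4 pp1:1 pp2:2 pp3:1
Op 7: read(P0, v0) -> 10. No state change.
Op 8: write(P3, v0, 170). refcount(pp0)=4>1 -> COPY to pp4. 5 ppages; refcounts: pp0:3 pp1:1 pp2:2 pp3:1 pp4:1

yes no yes yes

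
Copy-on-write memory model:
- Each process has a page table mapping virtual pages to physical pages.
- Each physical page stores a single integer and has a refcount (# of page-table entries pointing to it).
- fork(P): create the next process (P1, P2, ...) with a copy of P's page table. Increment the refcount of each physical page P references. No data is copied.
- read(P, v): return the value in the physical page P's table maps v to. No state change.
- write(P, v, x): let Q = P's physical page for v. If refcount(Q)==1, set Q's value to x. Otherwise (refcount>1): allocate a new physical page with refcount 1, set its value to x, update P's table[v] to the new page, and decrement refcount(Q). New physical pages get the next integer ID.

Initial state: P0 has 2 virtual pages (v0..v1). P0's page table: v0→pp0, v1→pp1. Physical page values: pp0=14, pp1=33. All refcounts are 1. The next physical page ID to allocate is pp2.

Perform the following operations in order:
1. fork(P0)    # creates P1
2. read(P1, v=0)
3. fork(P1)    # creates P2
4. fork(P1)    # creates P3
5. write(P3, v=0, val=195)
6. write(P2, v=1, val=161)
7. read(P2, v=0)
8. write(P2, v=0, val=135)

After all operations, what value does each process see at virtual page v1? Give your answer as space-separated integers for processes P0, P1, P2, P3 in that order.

Answer: 33 33 161 33

Derivation:
Op 1: fork(P0) -> P1. 2 ppages; refcounts: pp0:2 pp1:2
Op 2: read(P1, v0) -> 14. No state change.
Op 3: fork(P1) -> P2. 2 ppages; refcounts: pp0:3 pp1:3
Op 4: fork(P1) -> P3. 2 ppages; refcounts: pp0:4 pp1:4
Op 5: write(P3, v0, 195). refcount(pp0)=4>1 -> COPY to pp2. 3 ppages; refcounts: pp0:3 pp1:4 pp2:1
Op 6: write(P2, v1, 161). refcount(pp1)=4>1 -> COPY to pp3. 4 ppages; refcounts: pp0:3 pp1:3 pp2:1 pp3:1
Op 7: read(P2, v0) -> 14. No state change.
Op 8: write(P2, v0, 135). refcount(pp0)=3>1 -> COPY to pp4. 5 ppages; refcounts: pp0:2 pp1:3 pp2:1 pp3:1 pp4:1
P0: v1 -> pp1 = 33
P1: v1 -> pp1 = 33
P2: v1 -> pp3 = 161
P3: v1 -> pp1 = 33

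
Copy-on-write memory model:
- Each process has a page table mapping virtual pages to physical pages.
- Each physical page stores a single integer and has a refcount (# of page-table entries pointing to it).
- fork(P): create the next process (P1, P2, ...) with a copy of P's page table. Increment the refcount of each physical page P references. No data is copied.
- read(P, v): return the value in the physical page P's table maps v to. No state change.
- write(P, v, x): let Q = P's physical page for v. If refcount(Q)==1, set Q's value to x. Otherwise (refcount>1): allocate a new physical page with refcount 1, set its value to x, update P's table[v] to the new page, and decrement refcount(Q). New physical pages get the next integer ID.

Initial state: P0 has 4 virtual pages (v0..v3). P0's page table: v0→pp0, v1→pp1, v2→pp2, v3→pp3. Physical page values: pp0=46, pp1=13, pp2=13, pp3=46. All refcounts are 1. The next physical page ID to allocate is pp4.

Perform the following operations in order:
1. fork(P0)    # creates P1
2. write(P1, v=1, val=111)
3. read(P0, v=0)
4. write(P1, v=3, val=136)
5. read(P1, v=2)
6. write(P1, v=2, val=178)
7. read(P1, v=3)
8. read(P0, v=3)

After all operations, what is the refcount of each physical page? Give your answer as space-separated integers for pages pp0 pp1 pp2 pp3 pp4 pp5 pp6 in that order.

Answer: 2 1 1 1 1 1 1

Derivation:
Op 1: fork(P0) -> P1. 4 ppages; refcounts: pp0:2 pp1:2 pp2:2 pp3:2
Op 2: write(P1, v1, 111). refcount(pp1)=2>1 -> COPY to pp4. 5 ppages; refcounts: pp0:2 pp1:1 pp2:2 pp3:2 pp4:1
Op 3: read(P0, v0) -> 46. No state change.
Op 4: write(P1, v3, 136). refcount(pp3)=2>1 -> COPY to pp5. 6 ppages; refcounts: pp0:2 pp1:1 pp2:2 pp3:1 pp4:1 pp5:1
Op 5: read(P1, v2) -> 13. No state change.
Op 6: write(P1, v2, 178). refcount(pp2)=2>1 -> COPY to pp6. 7 ppages; refcounts: pp0:2 pp1:1 pp2:1 pp3:1 pp4:1 pp5:1 pp6:1
Op 7: read(P1, v3) -> 136. No state change.
Op 8: read(P0, v3) -> 46. No state change.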